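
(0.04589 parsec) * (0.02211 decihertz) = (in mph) 7.003e+12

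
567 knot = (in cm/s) 2.917e+04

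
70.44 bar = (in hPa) 7.044e+04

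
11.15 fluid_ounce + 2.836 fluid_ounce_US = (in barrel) 0.002602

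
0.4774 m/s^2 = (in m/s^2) 0.4774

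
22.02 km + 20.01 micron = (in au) 1.472e-07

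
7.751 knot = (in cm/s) 398.7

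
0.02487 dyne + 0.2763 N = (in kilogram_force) 0.02817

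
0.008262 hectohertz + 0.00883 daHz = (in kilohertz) 0.0009145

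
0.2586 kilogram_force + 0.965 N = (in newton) 3.501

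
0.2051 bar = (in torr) 153.8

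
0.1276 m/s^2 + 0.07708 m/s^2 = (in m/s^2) 0.2047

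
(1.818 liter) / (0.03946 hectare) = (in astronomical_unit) 3.08e-17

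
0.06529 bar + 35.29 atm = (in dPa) 3.582e+07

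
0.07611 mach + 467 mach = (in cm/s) 1.59e+07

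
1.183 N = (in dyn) 1.183e+05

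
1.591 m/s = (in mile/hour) 3.559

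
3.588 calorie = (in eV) 9.37e+19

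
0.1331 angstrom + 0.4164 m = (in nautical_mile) 0.0002248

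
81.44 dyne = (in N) 0.0008144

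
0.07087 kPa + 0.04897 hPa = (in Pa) 75.77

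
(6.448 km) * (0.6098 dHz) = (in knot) 764.3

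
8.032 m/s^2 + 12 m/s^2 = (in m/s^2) 20.03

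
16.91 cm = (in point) 479.3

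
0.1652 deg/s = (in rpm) 0.02753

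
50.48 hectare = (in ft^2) 5.434e+06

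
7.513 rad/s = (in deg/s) 430.5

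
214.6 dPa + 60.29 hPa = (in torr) 45.38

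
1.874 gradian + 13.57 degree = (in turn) 0.04238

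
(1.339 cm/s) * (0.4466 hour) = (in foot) 70.63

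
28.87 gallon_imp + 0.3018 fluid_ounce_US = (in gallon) 34.67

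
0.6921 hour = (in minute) 41.53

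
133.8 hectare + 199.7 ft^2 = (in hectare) 133.8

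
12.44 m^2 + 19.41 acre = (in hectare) 7.856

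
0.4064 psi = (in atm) 0.02765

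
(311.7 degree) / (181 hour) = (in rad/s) 8.349e-06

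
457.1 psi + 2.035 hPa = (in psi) 457.1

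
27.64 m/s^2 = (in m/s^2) 27.64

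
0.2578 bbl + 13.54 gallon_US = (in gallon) 24.37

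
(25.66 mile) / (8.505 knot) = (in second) 9438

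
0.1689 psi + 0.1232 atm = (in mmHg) 102.4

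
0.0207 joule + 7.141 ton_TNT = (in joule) 2.988e+10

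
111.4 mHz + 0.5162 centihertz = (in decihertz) 1.166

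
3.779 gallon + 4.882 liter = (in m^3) 0.01919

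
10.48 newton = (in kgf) 1.069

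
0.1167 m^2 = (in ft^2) 1.256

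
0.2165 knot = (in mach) 0.0003271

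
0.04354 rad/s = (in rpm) 0.4158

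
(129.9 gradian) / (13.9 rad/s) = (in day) 1.699e-06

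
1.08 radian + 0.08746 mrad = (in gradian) 68.76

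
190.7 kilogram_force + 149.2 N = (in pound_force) 454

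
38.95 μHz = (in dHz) 0.0003895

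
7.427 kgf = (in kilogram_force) 7.427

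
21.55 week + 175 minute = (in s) 1.304e+07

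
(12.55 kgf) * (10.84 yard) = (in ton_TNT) 2.916e-07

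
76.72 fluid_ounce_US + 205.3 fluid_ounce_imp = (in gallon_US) 2.14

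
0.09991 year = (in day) 36.47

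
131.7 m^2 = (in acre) 0.03254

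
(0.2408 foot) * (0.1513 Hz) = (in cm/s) 1.11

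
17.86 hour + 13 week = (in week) 13.11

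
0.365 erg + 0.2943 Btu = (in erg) 3.105e+09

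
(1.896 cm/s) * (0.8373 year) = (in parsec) 1.622e-11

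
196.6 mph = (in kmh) 316.4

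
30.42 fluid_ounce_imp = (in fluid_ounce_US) 29.23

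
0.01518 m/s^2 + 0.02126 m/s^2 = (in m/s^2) 0.03644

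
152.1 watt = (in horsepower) 0.204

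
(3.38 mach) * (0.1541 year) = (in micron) 5.593e+15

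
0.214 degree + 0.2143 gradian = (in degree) 0.4069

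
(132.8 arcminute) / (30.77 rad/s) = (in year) 3.981e-11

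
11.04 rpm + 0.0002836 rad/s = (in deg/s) 66.26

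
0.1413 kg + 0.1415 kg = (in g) 282.8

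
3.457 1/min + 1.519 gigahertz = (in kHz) 1.519e+06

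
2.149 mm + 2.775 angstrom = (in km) 2.149e-06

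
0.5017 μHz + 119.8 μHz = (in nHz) 1.203e+05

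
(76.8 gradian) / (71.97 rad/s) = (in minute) 0.0002794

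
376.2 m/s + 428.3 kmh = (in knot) 962.5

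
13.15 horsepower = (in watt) 9806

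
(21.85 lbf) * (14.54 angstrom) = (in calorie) 3.378e-08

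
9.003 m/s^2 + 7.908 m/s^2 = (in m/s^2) 16.91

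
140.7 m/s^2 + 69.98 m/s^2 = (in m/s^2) 210.7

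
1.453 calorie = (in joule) 6.079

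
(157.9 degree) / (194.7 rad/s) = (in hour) 3.932e-06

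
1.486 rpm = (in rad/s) 0.1556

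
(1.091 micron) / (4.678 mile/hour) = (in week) 8.626e-13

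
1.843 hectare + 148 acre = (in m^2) 6.174e+05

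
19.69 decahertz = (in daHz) 19.69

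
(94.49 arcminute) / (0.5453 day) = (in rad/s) 5.834e-07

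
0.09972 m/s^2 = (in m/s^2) 0.09972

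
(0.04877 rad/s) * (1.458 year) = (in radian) 2.242e+06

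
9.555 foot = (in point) 8256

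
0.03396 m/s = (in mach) 9.974e-05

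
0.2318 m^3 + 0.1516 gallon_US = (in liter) 232.4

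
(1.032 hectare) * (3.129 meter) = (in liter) 3.229e+07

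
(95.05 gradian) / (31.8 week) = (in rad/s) 7.763e-08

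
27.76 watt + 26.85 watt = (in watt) 54.61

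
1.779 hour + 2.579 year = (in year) 2.579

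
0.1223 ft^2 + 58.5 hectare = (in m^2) 5.85e+05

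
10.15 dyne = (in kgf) 1.035e-05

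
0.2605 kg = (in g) 260.5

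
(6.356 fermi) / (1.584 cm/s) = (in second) 4.013e-13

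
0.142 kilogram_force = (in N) 1.393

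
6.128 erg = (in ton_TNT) 1.465e-16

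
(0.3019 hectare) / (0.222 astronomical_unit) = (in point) 0.0002577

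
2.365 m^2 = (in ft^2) 25.46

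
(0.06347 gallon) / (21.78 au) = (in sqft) 7.937e-16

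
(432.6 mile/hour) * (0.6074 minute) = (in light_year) 7.45e-13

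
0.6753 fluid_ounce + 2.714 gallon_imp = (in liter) 12.36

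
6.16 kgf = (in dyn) 6.041e+06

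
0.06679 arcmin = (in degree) 0.001113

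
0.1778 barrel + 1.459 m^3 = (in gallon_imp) 327.2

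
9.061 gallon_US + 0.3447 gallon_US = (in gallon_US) 9.406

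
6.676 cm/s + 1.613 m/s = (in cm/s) 168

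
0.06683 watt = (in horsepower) 8.962e-05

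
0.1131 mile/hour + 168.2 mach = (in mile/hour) 1.281e+05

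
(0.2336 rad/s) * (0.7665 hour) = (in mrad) 6.446e+05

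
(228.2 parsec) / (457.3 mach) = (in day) 5.234e+08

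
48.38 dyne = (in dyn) 48.38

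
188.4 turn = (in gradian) 7.536e+04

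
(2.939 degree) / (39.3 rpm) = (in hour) 3.462e-06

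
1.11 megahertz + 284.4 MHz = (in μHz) 2.855e+14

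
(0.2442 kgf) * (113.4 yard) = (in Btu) 0.2354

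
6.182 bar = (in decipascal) 6.182e+06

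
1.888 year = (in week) 98.45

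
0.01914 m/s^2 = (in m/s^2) 0.01914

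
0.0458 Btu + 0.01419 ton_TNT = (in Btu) 5.627e+04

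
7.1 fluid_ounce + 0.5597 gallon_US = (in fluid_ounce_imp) 81.96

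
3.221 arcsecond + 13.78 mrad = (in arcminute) 47.43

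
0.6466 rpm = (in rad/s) 0.06771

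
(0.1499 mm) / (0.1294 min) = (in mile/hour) 4.319e-05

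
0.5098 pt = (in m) 0.0001798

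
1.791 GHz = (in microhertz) 1.791e+15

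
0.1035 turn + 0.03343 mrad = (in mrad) 650.3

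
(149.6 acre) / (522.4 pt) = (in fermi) 3.285e+21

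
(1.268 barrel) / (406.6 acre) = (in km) 1.225e-10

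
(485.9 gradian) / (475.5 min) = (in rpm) 0.002555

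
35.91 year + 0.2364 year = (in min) 1.9e+07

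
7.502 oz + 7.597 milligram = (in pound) 0.4689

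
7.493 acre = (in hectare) 3.032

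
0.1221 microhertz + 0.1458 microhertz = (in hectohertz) 2.679e-09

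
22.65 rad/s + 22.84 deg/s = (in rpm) 220.1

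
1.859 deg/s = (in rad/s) 0.03245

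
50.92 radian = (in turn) 8.104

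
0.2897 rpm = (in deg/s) 1.738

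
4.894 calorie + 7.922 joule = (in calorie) 6.787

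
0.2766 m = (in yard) 0.3025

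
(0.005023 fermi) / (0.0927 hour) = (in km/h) 5.419e-20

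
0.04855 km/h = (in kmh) 0.04855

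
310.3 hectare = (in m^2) 3.103e+06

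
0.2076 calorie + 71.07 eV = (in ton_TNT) 2.076e-10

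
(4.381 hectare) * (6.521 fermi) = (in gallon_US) 7.547e-08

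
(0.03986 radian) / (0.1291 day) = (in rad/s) 3.574e-06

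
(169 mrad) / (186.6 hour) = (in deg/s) 1.441e-05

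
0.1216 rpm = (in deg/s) 0.7296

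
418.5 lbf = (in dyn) 1.862e+08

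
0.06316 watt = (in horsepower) 8.47e-05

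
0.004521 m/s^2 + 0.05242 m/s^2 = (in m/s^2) 0.05694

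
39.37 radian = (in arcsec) 8.121e+06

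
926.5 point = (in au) 2.185e-12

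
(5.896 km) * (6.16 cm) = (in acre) 0.08975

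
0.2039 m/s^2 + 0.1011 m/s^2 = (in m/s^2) 0.305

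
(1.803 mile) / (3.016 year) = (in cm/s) 0.003051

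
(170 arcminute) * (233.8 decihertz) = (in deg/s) 66.24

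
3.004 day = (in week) 0.4291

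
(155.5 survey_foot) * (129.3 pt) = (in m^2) 2.162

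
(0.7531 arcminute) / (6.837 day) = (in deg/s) 2.125e-08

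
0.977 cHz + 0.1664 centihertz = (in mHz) 11.43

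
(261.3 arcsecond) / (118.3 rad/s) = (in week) 1.771e-11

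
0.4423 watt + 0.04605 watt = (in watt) 0.4884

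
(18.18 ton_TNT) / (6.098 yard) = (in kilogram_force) 1.391e+09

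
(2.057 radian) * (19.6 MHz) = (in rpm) 3.85e+08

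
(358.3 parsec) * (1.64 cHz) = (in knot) 3.525e+17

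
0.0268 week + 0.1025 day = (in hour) 6.962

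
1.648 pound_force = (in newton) 7.331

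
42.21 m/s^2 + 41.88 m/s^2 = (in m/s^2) 84.09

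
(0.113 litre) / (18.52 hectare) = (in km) 6.102e-13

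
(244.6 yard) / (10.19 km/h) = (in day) 0.0009145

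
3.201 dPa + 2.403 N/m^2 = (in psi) 0.000395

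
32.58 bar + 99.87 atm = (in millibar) 1.338e+05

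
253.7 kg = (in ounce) 8949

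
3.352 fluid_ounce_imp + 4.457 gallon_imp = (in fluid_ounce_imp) 716.5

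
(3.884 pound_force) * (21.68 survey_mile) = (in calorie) 1.441e+05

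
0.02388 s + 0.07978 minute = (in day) 5.568e-05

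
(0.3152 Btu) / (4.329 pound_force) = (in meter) 17.27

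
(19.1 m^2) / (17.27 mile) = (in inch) 0.02706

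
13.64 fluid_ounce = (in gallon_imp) 0.08873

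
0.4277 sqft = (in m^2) 0.03973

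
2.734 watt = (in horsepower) 0.003666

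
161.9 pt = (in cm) 5.711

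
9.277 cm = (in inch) 3.652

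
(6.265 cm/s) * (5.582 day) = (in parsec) 9.792e-13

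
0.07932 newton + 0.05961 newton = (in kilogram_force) 0.01417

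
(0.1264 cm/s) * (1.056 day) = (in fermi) 1.153e+17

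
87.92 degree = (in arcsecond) 3.165e+05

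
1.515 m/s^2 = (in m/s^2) 1.515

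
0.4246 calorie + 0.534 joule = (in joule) 2.311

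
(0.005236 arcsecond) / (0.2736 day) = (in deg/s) 6.153e-11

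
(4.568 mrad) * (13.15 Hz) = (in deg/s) 3.442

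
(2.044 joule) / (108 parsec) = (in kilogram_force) 6.254e-20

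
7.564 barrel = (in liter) 1203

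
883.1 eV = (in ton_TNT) 3.382e-26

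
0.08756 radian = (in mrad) 87.56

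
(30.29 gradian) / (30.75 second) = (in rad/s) 0.01547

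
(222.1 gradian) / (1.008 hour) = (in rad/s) 0.0009614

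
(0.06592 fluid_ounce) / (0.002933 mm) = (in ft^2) 7.154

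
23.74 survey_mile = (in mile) 23.74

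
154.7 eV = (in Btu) 2.349e-20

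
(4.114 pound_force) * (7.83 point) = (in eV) 3.155e+17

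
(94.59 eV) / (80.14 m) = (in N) 1.891e-19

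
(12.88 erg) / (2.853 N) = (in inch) 1.777e-05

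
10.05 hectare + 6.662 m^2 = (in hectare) 10.05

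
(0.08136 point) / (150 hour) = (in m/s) 5.315e-11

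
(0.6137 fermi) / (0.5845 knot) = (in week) 3.375e-21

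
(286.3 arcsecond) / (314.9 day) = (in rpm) 4.872e-10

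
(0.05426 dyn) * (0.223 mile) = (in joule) 0.0001947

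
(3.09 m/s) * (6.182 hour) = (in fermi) 6.877e+19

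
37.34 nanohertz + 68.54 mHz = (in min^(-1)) 4.112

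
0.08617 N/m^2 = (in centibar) 8.617e-05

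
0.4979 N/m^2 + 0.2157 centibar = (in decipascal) 2162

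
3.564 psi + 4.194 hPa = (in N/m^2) 2.499e+04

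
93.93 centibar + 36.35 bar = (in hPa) 3.729e+04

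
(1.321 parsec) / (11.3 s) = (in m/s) 3.607e+15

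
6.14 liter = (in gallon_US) 1.622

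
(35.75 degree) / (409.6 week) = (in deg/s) 1.443e-07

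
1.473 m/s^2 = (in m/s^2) 1.473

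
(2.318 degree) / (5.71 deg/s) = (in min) 0.006766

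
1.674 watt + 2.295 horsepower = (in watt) 1713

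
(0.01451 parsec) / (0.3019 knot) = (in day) 3.337e+10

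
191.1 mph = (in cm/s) 8543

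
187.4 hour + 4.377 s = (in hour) 187.4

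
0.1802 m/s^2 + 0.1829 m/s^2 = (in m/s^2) 0.3631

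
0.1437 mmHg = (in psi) 0.002779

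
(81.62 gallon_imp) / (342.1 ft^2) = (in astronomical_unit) 7.804e-14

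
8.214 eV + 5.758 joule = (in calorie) 1.376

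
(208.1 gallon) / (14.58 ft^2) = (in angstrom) 5.816e+09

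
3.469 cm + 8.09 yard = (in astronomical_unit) 4.968e-11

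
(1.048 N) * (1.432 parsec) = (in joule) 4.631e+16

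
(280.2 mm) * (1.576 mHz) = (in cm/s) 0.04416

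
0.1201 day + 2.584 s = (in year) 0.0003291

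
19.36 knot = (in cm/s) 996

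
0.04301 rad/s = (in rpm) 0.4107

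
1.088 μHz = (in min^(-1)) 6.528e-05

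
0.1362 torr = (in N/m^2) 18.16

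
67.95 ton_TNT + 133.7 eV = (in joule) 2.843e+11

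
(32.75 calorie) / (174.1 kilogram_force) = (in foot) 0.2633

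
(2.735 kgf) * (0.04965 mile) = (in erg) 2.143e+10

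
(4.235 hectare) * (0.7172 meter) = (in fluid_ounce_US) 1.027e+09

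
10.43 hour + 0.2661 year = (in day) 97.56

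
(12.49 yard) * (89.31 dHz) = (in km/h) 367.2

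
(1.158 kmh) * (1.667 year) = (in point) 4.793e+10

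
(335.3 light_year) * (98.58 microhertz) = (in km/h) 1.126e+15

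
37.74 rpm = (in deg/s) 226.4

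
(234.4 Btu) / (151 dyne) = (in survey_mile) 1.018e+05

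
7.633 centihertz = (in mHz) 76.33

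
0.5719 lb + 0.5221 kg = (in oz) 27.57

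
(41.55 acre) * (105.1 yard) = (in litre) 1.616e+10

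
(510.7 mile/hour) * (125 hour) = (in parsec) 3.329e-09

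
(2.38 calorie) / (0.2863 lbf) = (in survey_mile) 0.004859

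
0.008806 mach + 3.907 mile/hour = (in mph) 10.61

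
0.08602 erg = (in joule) 8.602e-09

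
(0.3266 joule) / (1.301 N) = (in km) 0.000251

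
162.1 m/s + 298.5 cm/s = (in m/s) 165.1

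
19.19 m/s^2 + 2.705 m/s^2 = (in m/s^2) 21.9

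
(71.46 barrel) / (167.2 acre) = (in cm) 0.001679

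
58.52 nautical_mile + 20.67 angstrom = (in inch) 4.267e+06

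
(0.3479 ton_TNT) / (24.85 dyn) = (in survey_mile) 3.64e+09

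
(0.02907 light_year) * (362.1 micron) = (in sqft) 1.072e+12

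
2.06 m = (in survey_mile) 0.00128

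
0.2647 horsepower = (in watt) 197.4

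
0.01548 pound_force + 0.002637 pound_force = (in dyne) 8059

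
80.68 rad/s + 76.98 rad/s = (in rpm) 1506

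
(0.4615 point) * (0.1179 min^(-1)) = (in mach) 9.395e-10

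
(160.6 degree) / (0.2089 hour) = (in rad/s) 0.003727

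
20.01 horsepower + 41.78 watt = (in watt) 1.496e+04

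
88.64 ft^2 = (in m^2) 8.235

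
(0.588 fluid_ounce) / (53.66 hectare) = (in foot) 1.063e-10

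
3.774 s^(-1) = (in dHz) 37.74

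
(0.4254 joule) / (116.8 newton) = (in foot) 0.01195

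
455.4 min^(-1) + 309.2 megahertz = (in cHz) 3.092e+10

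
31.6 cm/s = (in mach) 0.000928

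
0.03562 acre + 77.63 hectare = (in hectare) 77.64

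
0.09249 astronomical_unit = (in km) 1.384e+07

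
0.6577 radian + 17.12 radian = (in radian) 17.78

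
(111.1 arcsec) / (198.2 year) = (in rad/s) 8.617e-14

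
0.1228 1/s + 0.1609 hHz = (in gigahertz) 1.621e-08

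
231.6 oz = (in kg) 6.566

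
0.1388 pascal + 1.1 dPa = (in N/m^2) 0.2488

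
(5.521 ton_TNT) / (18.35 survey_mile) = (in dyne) 7.822e+10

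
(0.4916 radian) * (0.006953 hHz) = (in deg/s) 19.58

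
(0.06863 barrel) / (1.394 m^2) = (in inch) 0.3082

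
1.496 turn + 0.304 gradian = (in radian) 9.404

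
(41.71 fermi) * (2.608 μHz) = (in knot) 2.115e-19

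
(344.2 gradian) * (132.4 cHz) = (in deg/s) 410.1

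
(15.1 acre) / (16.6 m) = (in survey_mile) 2.287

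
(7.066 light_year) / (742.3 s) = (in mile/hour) 2.015e+14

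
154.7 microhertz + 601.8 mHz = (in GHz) 6.02e-10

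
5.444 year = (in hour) 4.769e+04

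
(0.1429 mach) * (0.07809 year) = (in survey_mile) 7.446e+04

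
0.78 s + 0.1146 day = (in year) 0.000314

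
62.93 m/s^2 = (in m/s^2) 62.93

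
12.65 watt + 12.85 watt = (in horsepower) 0.0342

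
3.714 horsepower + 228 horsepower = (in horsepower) 231.7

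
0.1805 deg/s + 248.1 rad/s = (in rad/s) 248.1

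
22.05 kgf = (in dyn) 2.162e+07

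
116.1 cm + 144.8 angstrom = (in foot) 3.809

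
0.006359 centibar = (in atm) 6.276e-05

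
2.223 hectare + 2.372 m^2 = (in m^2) 2.223e+04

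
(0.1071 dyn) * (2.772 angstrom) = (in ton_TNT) 7.096e-26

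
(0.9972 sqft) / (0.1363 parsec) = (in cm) 2.203e-15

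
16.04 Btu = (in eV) 1.056e+23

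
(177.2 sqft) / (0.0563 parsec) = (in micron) 9.476e-09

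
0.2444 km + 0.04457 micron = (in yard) 267.3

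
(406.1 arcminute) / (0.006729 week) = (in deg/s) 0.001663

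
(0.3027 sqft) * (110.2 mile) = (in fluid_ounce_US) 1.686e+08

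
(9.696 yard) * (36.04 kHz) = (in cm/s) 3.195e+07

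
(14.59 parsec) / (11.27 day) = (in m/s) 4.623e+11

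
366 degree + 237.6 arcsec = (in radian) 6.389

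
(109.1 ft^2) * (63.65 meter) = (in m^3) 645.1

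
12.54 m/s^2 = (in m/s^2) 12.54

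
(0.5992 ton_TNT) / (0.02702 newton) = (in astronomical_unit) 0.6202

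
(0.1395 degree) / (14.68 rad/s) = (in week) 2.742e-10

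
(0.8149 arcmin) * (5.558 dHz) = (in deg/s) 0.007549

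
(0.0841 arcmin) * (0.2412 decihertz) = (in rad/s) 5.901e-07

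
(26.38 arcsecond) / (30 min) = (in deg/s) 4.071e-06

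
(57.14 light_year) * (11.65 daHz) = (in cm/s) 6.298e+21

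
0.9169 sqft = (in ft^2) 0.9169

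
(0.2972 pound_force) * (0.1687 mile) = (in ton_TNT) 8.578e-08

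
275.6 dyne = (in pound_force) 0.0006196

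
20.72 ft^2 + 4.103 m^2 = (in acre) 0.00149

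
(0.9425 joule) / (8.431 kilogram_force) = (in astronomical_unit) 7.62e-14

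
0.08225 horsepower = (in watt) 61.33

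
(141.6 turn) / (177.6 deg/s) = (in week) 0.0004746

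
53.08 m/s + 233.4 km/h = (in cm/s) 1.179e+04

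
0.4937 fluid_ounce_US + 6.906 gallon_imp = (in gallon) 8.298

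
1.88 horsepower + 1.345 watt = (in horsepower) 1.882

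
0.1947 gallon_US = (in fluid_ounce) 24.92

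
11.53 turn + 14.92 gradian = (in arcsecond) 1.499e+07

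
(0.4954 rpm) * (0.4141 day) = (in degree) 1.063e+05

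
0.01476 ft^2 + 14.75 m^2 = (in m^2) 14.75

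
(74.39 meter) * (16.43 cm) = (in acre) 0.00302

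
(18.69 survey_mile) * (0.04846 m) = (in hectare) 0.1458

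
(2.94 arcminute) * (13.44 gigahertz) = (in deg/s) 6.586e+08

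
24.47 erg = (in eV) 1.527e+13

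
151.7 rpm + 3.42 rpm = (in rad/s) 16.24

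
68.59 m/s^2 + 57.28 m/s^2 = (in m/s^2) 125.9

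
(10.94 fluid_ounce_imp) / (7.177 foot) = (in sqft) 0.001529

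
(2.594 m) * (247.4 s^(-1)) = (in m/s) 641.8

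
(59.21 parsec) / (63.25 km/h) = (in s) 1.04e+17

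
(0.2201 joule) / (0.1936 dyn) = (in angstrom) 1.137e+15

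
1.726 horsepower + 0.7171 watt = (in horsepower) 1.727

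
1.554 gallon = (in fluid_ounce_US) 198.9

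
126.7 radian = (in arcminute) 4.356e+05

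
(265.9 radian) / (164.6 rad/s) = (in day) 1.87e-05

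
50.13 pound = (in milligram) 2.274e+07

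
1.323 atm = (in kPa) 134.1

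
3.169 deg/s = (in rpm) 0.5282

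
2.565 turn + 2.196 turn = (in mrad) 2.991e+04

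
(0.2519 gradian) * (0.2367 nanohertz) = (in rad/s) 9.366e-13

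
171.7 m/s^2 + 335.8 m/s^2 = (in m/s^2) 507.5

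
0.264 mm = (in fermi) 2.64e+11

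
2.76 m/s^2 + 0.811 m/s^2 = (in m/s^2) 3.571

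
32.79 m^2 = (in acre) 0.008103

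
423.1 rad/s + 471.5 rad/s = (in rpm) 8543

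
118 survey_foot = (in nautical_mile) 0.01942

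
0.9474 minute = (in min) 0.9474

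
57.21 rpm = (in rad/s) 5.991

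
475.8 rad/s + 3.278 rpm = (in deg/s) 2.728e+04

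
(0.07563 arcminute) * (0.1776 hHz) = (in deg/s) 0.02239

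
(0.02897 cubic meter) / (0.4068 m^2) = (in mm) 71.21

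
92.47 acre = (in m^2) 3.742e+05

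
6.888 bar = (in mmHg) 5166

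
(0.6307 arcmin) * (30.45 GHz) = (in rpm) 5.335e+07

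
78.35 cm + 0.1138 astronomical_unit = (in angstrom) 1.702e+20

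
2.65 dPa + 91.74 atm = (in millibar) 9.296e+04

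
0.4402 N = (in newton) 0.4402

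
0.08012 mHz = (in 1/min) 0.004807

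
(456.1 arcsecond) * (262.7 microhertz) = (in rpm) 5.547e-06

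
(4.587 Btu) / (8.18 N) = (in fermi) 5.916e+17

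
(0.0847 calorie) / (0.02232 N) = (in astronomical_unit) 1.061e-10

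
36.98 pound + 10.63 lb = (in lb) 47.61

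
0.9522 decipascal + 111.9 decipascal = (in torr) 0.08465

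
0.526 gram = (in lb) 0.00116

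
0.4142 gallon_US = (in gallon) 0.4142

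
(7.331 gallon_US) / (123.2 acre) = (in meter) 5.566e-08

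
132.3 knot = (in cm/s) 6806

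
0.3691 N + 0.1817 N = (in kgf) 0.05617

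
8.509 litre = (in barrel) 0.05352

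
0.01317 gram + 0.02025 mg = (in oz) 0.0004653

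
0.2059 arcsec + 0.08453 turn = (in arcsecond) 1.096e+05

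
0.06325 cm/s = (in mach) 1.858e-06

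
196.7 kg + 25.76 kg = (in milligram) 2.225e+08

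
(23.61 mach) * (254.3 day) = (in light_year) 1.867e-05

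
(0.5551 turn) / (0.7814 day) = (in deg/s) 0.00296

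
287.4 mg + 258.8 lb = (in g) 1.174e+05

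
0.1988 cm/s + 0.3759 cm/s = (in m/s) 0.005747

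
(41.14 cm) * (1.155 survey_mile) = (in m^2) 764.7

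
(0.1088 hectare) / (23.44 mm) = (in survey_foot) 1.523e+05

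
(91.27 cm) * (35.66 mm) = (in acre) 8.043e-06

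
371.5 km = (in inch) 1.463e+07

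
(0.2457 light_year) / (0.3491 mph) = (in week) 2.463e+10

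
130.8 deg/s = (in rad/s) 2.283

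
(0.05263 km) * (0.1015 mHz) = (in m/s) 0.005342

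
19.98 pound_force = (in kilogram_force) 9.063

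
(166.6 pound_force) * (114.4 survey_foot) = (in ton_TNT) 6.176e-06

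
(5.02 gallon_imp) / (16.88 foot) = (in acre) 1.096e-06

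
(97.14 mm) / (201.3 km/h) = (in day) 2.011e-08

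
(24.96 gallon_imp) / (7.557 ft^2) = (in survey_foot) 0.5303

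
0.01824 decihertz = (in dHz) 0.01824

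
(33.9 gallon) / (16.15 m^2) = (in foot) 0.02607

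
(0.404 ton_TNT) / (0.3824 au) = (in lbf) 0.006643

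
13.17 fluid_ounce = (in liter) 0.3895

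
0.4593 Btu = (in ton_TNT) 1.158e-07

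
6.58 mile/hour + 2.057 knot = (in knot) 7.775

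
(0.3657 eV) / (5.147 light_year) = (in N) 1.203e-36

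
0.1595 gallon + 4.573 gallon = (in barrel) 0.1127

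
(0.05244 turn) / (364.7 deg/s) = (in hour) 1.438e-05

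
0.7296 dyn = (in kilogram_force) 7.44e-07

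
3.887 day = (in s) 3.358e+05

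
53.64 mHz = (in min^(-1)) 3.218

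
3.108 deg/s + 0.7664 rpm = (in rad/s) 0.1345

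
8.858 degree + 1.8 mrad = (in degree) 8.961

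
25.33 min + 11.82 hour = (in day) 0.5101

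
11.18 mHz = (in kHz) 1.118e-05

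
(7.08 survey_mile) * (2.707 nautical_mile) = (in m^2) 5.712e+07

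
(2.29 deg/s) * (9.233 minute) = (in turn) 3.524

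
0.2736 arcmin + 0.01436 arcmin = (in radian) 8.376e-05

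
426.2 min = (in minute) 426.2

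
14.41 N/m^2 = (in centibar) 0.01441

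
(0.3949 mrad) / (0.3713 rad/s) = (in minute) 1.773e-05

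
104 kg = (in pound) 229.3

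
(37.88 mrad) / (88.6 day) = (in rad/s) 4.948e-09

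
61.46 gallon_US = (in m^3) 0.2327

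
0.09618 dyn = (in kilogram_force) 9.808e-08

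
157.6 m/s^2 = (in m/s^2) 157.6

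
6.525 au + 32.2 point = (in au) 6.525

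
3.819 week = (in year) 0.07324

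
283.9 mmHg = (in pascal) 3.785e+04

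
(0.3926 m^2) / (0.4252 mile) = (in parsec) 1.859e-20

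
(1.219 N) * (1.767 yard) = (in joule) 1.97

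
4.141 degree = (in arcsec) 1.491e+04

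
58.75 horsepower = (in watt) 4.381e+04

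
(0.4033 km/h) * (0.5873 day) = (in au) 3.8e-08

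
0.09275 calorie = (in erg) 3.881e+06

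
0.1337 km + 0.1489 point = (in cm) 1.337e+04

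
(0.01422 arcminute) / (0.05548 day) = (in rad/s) 8.629e-10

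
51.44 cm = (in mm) 514.4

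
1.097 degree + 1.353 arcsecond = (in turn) 0.003048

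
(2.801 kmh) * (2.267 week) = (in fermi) 1.067e+21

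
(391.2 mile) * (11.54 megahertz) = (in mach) 2.134e+10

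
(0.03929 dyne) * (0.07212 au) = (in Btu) 4.018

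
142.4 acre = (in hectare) 57.63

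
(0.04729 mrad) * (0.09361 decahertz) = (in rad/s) 4.427e-05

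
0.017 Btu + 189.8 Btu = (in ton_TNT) 4.787e-05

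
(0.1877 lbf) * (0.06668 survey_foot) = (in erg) 1.697e+05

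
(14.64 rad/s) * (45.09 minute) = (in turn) 6304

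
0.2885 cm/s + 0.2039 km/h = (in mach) 0.0001748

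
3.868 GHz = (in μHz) 3.868e+15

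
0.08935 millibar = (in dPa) 89.35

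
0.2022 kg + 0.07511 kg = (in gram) 277.3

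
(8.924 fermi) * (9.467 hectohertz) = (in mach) 2.481e-14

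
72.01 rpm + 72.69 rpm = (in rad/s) 15.15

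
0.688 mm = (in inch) 0.02709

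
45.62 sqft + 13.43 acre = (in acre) 13.43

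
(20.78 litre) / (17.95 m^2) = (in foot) 0.003798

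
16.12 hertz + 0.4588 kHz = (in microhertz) 4.749e+08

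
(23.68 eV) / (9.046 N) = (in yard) 4.587e-19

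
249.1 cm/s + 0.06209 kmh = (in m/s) 2.508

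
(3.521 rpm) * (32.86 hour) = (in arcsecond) 8.997e+09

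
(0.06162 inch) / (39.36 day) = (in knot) 8.946e-10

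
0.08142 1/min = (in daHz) 0.0001357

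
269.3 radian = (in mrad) 2.693e+05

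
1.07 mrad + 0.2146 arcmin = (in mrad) 1.132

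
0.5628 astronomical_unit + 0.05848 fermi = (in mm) 8.419e+13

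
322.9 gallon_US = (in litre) 1222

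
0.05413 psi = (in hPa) 3.732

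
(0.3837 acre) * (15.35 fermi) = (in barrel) 1.499e-10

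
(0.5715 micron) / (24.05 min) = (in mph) 8.859e-10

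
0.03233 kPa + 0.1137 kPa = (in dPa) 1460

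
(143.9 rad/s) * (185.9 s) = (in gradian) 1.703e+06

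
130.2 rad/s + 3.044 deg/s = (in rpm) 1244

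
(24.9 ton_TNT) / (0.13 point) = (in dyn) 2.272e+20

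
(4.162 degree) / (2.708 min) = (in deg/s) 0.02562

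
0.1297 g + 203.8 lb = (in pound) 203.8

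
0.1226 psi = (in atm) 0.008342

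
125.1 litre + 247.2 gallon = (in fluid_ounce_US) 3.587e+04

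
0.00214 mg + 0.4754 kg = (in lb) 1.048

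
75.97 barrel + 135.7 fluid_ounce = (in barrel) 76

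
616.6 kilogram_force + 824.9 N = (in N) 6872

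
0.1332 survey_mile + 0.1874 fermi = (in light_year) 2.266e-14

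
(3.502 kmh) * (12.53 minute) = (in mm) 7.313e+05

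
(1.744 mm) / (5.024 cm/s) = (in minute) 0.0005786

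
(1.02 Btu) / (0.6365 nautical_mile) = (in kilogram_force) 0.09309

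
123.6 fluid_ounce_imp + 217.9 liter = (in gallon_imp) 48.7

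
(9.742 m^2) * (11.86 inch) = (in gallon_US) 775.3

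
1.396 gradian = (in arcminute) 75.38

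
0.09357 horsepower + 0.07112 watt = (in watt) 69.85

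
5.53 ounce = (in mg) 1.568e+05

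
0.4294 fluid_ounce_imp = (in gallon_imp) 0.002684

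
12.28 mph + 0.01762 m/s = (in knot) 10.71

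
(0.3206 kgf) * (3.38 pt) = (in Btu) 3.553e-06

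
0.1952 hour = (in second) 702.7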